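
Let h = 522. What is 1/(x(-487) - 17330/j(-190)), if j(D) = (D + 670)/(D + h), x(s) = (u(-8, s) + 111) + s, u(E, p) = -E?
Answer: -12/148255 ≈ -8.0942e-5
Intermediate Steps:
x(s) = 119 + s (x(s) = (-1*(-8) + 111) + s = (8 + 111) + s = 119 + s)
j(D) = (670 + D)/(522 + D) (j(D) = (D + 670)/(D + 522) = (670 + D)/(522 + D))
1/(x(-487) - 17330/j(-190)) = 1/((119 - 487) - 17330*(522 - 190)/(670 - 190)) = 1/(-368 - 17330/(480/332)) = 1/(-368 - 17330/((1/332)*480)) = 1/(-368 - 17330/120/83) = 1/(-368 - 17330*83/120) = 1/(-368 - 143839/12) = 1/(-148255/12) = -12/148255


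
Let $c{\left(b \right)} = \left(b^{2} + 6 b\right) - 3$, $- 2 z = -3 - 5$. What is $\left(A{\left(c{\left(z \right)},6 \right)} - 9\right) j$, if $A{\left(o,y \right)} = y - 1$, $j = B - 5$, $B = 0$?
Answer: $20$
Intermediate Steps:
$z = 4$ ($z = - \frac{-3 - 5}{2} = \left(- \frac{1}{2}\right) \left(-8\right) = 4$)
$c{\left(b \right)} = -3 + b^{2} + 6 b$
$j = -5$ ($j = 0 - 5 = -5$)
$A{\left(o,y \right)} = -1 + y$ ($A{\left(o,y \right)} = y - 1 = -1 + y$)
$\left(A{\left(c{\left(z \right)},6 \right)} - 9\right) j = \left(\left(-1 + 6\right) - 9\right) \left(-5\right) = \left(5 - 9\right) \left(-5\right) = \left(-4\right) \left(-5\right) = 20$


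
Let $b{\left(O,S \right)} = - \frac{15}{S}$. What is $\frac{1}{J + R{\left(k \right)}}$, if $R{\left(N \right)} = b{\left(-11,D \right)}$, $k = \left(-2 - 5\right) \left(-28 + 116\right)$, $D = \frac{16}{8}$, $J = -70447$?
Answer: $- \frac{2}{140909} \approx -1.4194 \cdot 10^{-5}$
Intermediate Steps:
$D = 2$ ($D = 16 \cdot \frac{1}{8} = 2$)
$k = -616$ ($k = \left(-7\right) 88 = -616$)
$R{\left(N \right)} = - \frac{15}{2}$
$\frac{1}{J + R{\left(k \right)}} = \frac{1}{-70447 - \frac{15}{2}} = \frac{1}{- \frac{140909}{2}} = - \frac{2}{140909}$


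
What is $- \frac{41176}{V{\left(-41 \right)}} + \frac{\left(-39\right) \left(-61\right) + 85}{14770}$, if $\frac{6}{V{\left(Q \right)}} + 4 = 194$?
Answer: $- \frac{4126864072}{3165} \approx -1.3039 \cdot 10^{6}$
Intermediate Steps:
$V{\left(Q \right)} = \frac{3}{95}$ ($V{\left(Q \right)} = \frac{6}{-4 + 194} = \frac{6}{190} = 6 \cdot \frac{1}{190} = \frac{3}{95}$)
$- \frac{41176}{V{\left(-41 \right)}} + \frac{\left(-39\right) \left(-61\right) + 85}{14770} = - \frac{41176}{\frac{3}{95}} + \frac{\left(-39\right) \left(-61\right) + 85}{14770} = \left(-41176\right) \frac{95}{3} + \left(2379 + 85\right) \frac{1}{14770} = - \frac{3911720}{3} + 2464 \cdot \frac{1}{14770} = - \frac{3911720}{3} + \frac{176}{1055} = - \frac{4126864072}{3165}$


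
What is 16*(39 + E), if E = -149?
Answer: -1760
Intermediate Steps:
16*(39 + E) = 16*(39 - 149) = 16*(-110) = -1760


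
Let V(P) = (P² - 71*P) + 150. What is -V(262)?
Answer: -50192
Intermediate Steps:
V(P) = 150 + P² - 71*P
-V(262) = -(150 + 262² - 71*262) = -(150 + 68644 - 18602) = -1*50192 = -50192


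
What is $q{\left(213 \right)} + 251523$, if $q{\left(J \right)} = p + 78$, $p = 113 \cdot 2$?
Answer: $251827$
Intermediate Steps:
$p = 226$
$q{\left(J \right)} = 304$ ($q{\left(J \right)} = 226 + 78 = 304$)
$q{\left(213 \right)} + 251523 = 304 + 251523 = 251827$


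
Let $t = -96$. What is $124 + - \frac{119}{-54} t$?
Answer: $- \frac{788}{9} \approx -87.556$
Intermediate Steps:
$124 + - \frac{119}{-54} t = 124 + - \frac{119}{-54} \left(-96\right) = 124 + \left(-119\right) \left(- \frac{1}{54}\right) \left(-96\right) = 124 + \frac{119}{54} \left(-96\right) = 124 - \frac{1904}{9} = - \frac{788}{9}$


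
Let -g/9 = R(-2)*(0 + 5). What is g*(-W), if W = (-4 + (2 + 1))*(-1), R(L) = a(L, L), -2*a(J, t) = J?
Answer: 45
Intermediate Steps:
a(J, t) = -J/2
R(L) = -L/2
W = 1 (W = (-4 + 3)*(-1) = -1*(-1) = 1)
g = -45 (g = -9*(-1/2*(-2))*(0 + 5) = -9*5 = -45)
g*(-W) = -(-45) = -45*(-1) = 45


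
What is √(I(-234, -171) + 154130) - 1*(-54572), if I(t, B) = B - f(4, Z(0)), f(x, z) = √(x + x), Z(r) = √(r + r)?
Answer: 54572 + √(153959 - 2*√2) ≈ 54964.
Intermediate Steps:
Z(r) = √2*√r (Z(r) = √(2*r) = √2*√r)
f(x, z) = √2*√x (f(x, z) = √(2*x) = √2*√x)
I(t, B) = B - 2*√2 (I(t, B) = B - √2*√4 = B - √2*2 = B - 2*√2)
√(I(-234, -171) + 154130) - 1*(-54572) = √((-171 - 2*√2) + 154130) - 1*(-54572) = √(153959 - 2*√2) + 54572 = 54572 + √(153959 - 2*√2)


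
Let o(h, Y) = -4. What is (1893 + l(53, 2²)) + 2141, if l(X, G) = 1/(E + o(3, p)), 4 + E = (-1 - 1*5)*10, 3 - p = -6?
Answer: 274311/68 ≈ 4034.0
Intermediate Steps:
p = 9 (p = 3 - 1*(-6) = 3 + 6 = 9)
E = -64 (E = -4 + (-1 - 1*5)*10 = -4 + (-1 - 5)*10 = -4 - 6*10 = -4 - 60 = -64)
l(X, G) = -1/68 (l(X, G) = 1/(-64 - 4) = 1/(-68) = -1/68)
(1893 + l(53, 2²)) + 2141 = (1893 - 1/68) + 2141 = 128723/68 + 2141 = 274311/68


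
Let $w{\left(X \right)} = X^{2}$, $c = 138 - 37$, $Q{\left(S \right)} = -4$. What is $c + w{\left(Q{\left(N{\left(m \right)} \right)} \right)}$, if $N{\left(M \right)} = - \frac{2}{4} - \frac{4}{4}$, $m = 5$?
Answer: $117$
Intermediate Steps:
$N{\left(M \right)} = - \frac{3}{2}$ ($N{\left(M \right)} = \left(-2\right) \frac{1}{4} - 1 = - \frac{1}{2} - 1 = - \frac{3}{2}$)
$c = 101$
$c + w{\left(Q{\left(N{\left(m \right)} \right)} \right)} = 101 + \left(-4\right)^{2} = 101 + 16 = 117$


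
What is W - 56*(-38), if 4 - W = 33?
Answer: 2099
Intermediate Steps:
W = -29 (W = 4 - 1*33 = 4 - 33 = -29)
W - 56*(-38) = -29 - 56*(-38) = -29 + 2128 = 2099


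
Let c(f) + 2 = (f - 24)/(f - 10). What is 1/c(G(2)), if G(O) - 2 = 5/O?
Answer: 11/17 ≈ 0.64706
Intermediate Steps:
G(O) = 2 + 5/O
c(f) = -2 + (-24 + f)/(-10 + f) (c(f) = -2 + (f - 24)/(f - 10) = -2 + (-24 + f)/(-10 + f))
1/c(G(2)) = 1/((-4 - (2 + 5/2))/(-10 + (2 + 5/2))) = 1/((-4 - 1*9/2)/(-10 + 9/2)) = 1/((-4 - 9/2)/(-11/2)) = 1/(-2/11*(-17/2)) = 1/(17/11) = 11/17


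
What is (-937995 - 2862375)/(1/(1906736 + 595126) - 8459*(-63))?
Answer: -1901600257788/266656958291 ≈ -7.1313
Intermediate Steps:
(-937995 - 2862375)/(1/(1906736 + 595126) - 8459*(-63)) = -3800370/(1/2501862 + 532917) = -3800370/1333284791455/2501862 = -3800370*2501862/1333284791455 = -1901600257788/266656958291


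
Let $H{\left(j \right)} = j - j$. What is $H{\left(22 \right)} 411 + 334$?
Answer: $334$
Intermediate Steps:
$H{\left(j \right)} = 0$
$H{\left(22 \right)} 411 + 334 = 0 \cdot 411 + 334 = 0 + 334 = 334$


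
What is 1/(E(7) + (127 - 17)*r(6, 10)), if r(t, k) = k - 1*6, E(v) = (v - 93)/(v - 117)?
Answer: 55/24243 ≈ 0.0022687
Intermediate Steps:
E(v) = (-93 + v)/(-117 + v)
r(t, k) = -6 + k (r(t, k) = k - 6 = -6 + k)
1/(E(7) + (127 - 17)*r(6, 10)) = 1/((-93 + 7)/(-117 + 7) + (127 - 17)*(-6 + 10)) = 1/(-86/(-110) + 110*4) = 1/(-1/110*(-86) + 440) = 1/(43/55 + 440) = 1/(24243/55) = 55/24243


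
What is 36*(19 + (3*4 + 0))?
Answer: 1116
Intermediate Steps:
36*(19 + (3*4 + 0)) = 36*(19 + (12 + 0)) = 36*(19 + 12) = 36*31 = 1116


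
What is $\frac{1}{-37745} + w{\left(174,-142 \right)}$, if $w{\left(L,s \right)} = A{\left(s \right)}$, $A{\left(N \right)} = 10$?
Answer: $\frac{377449}{37745} \approx 10.0$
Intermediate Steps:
$w{\left(L,s \right)} = 10$
$\frac{1}{-37745} + w{\left(174,-142 \right)} = \frac{1}{-37745} + 10 = - \frac{1}{37745} + 10 = \frac{377449}{37745}$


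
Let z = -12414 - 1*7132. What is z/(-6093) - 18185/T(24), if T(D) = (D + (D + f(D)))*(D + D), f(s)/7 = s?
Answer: 10205747/7019136 ≈ 1.4540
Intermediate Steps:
f(s) = 7*s
z = -19546 (z = -12414 - 7132 = -19546)
T(D) = 18*D² (T(D) = (D + (D + 7*D))*(D + D) = (D + 8*D)*(2*D) = (9*D)*(2*D) = 18*D²)
z/(-6093) - 18185/T(24) = -19546/(-6093) - 18185/(18*24²) = -19546*(-1/6093) - 18185/(18*576) = 19546/6093 - 18185/10368 = 10205747/7019136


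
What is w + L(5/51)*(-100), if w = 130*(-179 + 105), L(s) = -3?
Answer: -9320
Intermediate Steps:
w = -9620 (w = 130*(-74) = -9620)
w + L(5/51)*(-100) = -9620 - 3*(-100) = -9620 + 300 = -9320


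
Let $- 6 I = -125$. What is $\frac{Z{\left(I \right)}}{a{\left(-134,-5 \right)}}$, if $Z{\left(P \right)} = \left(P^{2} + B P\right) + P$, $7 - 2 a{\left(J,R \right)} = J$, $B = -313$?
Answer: $- \frac{218375}{2538} \approx -86.042$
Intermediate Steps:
$a{\left(J,R \right)} = \frac{7}{2} - \frac{J}{2}$
$I = \frac{125}{6}$ ($I = \left(- \frac{1}{6}\right) \left(-125\right) = \frac{125}{6} \approx 20.833$)
$Z{\left(P \right)} = P^{2} - 312 P$ ($Z{\left(P \right)} = \left(P^{2} - 313 P\right) + P = P^{2} - 312 P$)
$\frac{Z{\left(I \right)}}{a{\left(-134,-5 \right)}} = \frac{\frac{125}{6} \left(-312 + \frac{125}{6}\right)}{\frac{7}{2} - -67} = \frac{\frac{125}{6} \left(- \frac{1747}{6}\right)}{\frac{7}{2} + 67} = - \frac{218375}{36 \cdot \frac{141}{2}} = \left(- \frac{218375}{36}\right) \frac{2}{141} = - \frac{218375}{2538}$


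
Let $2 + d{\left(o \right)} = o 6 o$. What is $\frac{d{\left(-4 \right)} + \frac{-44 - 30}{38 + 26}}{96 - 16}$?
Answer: $\frac{2971}{2560} \approx 1.1605$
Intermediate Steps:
$d{\left(o \right)} = -2 + 6 o^{2}$ ($d{\left(o \right)} = -2 + o 6 o = -2 + 6 o o = -2 + 6 o^{2}$)
$\frac{d{\left(-4 \right)} + \frac{-44 - 30}{38 + 26}}{96 - 16} = \frac{\left(-2 + 6 \left(-4\right)^{2}\right) + \frac{-44 - 30}{38 + 26}}{96 - 16} = \frac{\left(-2 + 6 \cdot 16\right) + \frac{-44 - 30}{64}}{80} = \frac{\left(-2 + 96\right) - \frac{37}{32}}{80} = \frac{94 - \frac{37}{32}}{80} = \frac{1}{80} \cdot \frac{2971}{32} = \frac{2971}{2560}$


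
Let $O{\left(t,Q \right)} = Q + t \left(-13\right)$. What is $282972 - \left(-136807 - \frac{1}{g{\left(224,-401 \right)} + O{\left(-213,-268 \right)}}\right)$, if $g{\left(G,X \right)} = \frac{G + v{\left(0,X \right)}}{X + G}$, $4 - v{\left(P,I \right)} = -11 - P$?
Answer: $\frac{185726181379}{442438} \approx 4.1978 \cdot 10^{5}$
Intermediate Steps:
$v{\left(P,I \right)} = 15 + P$ ($v{\left(P,I \right)} = 4 - \left(-11 - P\right) = 4 + \left(11 + P\right) = 15 + P$)
$O{\left(t,Q \right)} = Q - 13 t$
$g{\left(G,X \right)} = \frac{15 + G}{G + X}$ ($g{\left(G,X \right)} = \frac{G + \left(15 + 0\right)}{X + G} = \frac{G + 15}{G + X} = \frac{15 + G}{G + X}$)
$282972 - \left(-136807 - \frac{1}{g{\left(224,-401 \right)} + O{\left(-213,-268 \right)}}\right) = 282972 - \left(-136807 - \frac{1}{\frac{15 + 224}{224 - 401} - -2501}\right) = 282972 - \left(-136807 - \frac{1}{\frac{1}{-177} \cdot 239 + \left(-268 + 2769\right)}\right) = 282972 - \left(-136807 - \frac{1}{\left(- \frac{1}{177}\right) 239 + 2501}\right) = 282972 - \left(-136807 - \frac{1}{- \frac{239}{177} + 2501}\right) = 282972 - \left(-136807 - \frac{1}{\frac{442438}{177}}\right) = 282972 - \left(-136807 - \frac{177}{442438}\right) = 282972 - - \frac{60528615643}{442438} = 282972 + \frac{60528615643}{442438} = \frac{185726181379}{442438}$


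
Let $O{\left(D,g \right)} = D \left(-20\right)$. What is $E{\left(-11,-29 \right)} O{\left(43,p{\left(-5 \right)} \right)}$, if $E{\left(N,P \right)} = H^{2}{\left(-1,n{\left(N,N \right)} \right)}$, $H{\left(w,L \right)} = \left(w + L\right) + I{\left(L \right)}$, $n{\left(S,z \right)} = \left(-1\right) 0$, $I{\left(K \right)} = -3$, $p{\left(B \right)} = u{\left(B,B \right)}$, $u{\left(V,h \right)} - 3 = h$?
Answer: $-13760$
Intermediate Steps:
$u{\left(V,h \right)} = 3 + h$
$p{\left(B \right)} = 3 + B$
$n{\left(S,z \right)} = 0$
$H{\left(w,L \right)} = -3 + L + w$ ($H{\left(w,L \right)} = \left(w + L\right) - 3 = \left(L + w\right) - 3 = -3 + L + w$)
$O{\left(D,g \right)} = - 20 D$
$E{\left(N,P \right)} = 16$ ($E{\left(N,P \right)} = \left(-3 + 0 - 1\right)^{2} = \left(-4\right)^{2} = 16$)
$E{\left(-11,-29 \right)} O{\left(43,p{\left(-5 \right)} \right)} = 16 \left(\left(-20\right) 43\right) = 16 \left(-860\right) = -13760$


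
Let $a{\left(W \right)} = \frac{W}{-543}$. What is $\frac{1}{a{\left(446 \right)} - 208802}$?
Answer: $- \frac{543}{113379932} \approx -4.7892 \cdot 10^{-6}$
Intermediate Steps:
$a{\left(W \right)} = - \frac{W}{543}$ ($a{\left(W \right)} = W \left(- \frac{1}{543}\right) = - \frac{W}{543}$)
$\frac{1}{a{\left(446 \right)} - 208802} = \frac{1}{\left(- \frac{1}{543}\right) 446 - 208802} = \frac{1}{- \frac{446}{543} - 208802} = \frac{1}{- \frac{113379932}{543}} = - \frac{543}{113379932}$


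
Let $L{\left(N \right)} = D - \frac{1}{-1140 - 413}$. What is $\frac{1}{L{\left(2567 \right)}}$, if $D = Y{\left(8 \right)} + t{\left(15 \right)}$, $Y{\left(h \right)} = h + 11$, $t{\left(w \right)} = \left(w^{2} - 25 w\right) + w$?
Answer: $- \frac{1553}{180147} \approx -0.0086207$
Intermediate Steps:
$t{\left(w \right)} = w^{2} - 24 w$
$Y{\left(h \right)} = 11 + h$
$D = -116$ ($D = \left(11 + 8\right) + 15 \left(-24 + 15\right) = 19 + 15 \left(-9\right) = 19 - 135 = -116$)
$L{\left(N \right)} = - \frac{180147}{1553}$ ($L{\left(N \right)} = -116 - \frac{1}{-1140 - 413} = -116 - \frac{1}{-1553} = -116 - - \frac{1}{1553} = -116 + \frac{1}{1553} = - \frac{180147}{1553}$)
$\frac{1}{L{\left(2567 \right)}} = \frac{1}{- \frac{180147}{1553}} = - \frac{1553}{180147}$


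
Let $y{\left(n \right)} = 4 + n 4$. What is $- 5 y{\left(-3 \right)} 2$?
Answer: $80$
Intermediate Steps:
$y{\left(n \right)} = 4 + 4 n$
$- 5 y{\left(-3 \right)} 2 = - 5 \left(4 + 4 \left(-3\right)\right) 2 = - 5 \left(4 - 12\right) 2 = \left(-5\right) \left(-8\right) 2 = 40 \cdot 2 = 80$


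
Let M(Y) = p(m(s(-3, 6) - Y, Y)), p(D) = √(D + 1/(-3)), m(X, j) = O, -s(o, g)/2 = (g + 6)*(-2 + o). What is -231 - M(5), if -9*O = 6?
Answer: -231 - I ≈ -231.0 - 1.0*I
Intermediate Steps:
s(o, g) = -2*(-2 + o)*(6 + g) (s(o, g) = -2*(g + 6)*(-2 + o) = -2*(6 + g)*(-2 + o) = -2*(-2 + o)*(6 + g))
O = -⅔ (O = -⅑*6 = -⅔ ≈ -0.66667)
m(X, j) = -⅔
p(D) = √(-⅓ + D) (p(D) = √(D - ⅓) = √(-⅓ + D))
M(Y) = I (M(Y) = √(-3 + 9*(-⅔))/3 = √(-3 - 6)/3 = √(-9)/3 = (3*I)/3 = I)
-231 - M(5) = -231 - I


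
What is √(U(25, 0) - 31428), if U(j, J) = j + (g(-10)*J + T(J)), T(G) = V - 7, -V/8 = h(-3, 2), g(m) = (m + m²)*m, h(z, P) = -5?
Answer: I*√31370 ≈ 177.12*I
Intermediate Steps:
g(m) = m*(m + m²)
V = 40 (V = -8*(-5) = 40)
T(G) = 33 (T(G) = 40 - 7 = 33)
U(j, J) = 33 + j - 900*J (U(j, J) = j + (((-10)²*(1 - 10))*J + 33) = j + ((100*(-9))*J + 33) = j + (-900*J + 33) = j + (33 - 900*J) = 33 + j - 900*J)
√(U(25, 0) - 31428) = √((33 + 25 - 900*0) - 31428) = √((33 + 25 + 0) - 31428) = √(58 - 31428) = √(-31370) = I*√31370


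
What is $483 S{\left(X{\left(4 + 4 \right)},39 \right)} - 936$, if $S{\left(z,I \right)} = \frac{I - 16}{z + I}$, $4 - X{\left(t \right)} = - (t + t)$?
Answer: $- \frac{44115}{59} \approx -747.71$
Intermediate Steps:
$X{\left(t \right)} = 4 + 2 t$ ($X{\left(t \right)} = 4 - - (t + t) = 4 - - 2 t = 4 + 2 t$)
$S{\left(z,I \right)} = \frac{-16 + I}{I + z}$
$483 S{\left(X{\left(4 + 4 \right)},39 \right)} - 936 = 483 \frac{-16 + 39}{39 + \left(4 + 2 \left(4 + 4\right)\right)} - 936 = 483 \frac{1}{39 + \left(4 + 2 \cdot 8\right)} 23 - 936 = 483 \frac{1}{39 + \left(4 + 16\right)} 23 - 936 = 483 \frac{1}{39 + 20} \cdot 23 - 936 = 483 \cdot \frac{1}{59} \cdot 23 - 936 = 483 \cdot \frac{23}{59} - 936 = \frac{11109}{59} - 936 = - \frac{44115}{59}$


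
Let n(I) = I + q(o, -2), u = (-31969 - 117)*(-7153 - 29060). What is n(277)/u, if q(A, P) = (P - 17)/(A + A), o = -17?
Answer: 9437/39505630812 ≈ 2.3888e-7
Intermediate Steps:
u = 1161930318 (u = -32086*(-36213) = 1161930318)
q(A, P) = (-17 + P)/(2*A) (q(A, P) = (-17 + P)/((2*A)) = (-17 + P)*(1/(2*A)) = (-17 + P)/(2*A))
n(I) = 19/34 + I (n(I) = I + (½)*(-17 - 2)/(-17) = I + (½)*(-1/17)*(-19) = I + 19/34 = 19/34 + I)
n(277)/u = (19/34 + 277)/1161930318 = (9437/34)*(1/1161930318) = 9437/39505630812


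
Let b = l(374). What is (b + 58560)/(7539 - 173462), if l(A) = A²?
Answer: -198436/165923 ≈ -1.1960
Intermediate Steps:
b = 139876 (b = 374² = 139876)
(b + 58560)/(7539 - 173462) = (139876 + 58560)/(7539 - 173462) = 198436/(-165923) = 198436*(-1/165923) = -198436/165923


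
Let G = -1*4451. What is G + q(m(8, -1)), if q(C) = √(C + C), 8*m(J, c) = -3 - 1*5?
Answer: -4451 + I*√2 ≈ -4451.0 + 1.4142*I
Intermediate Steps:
m(J, c) = -1 (m(J, c) = (-3 - 1*5)/8 = (-3 - 5)/8 = (⅛)*(-8) = -1)
G = -4451
q(C) = √2*√C (q(C) = √(2*C) = √2*√C)
G + q(m(8, -1)) = -4451 + √2*√(-1) = -4451 + √2*I = -4451 + I*√2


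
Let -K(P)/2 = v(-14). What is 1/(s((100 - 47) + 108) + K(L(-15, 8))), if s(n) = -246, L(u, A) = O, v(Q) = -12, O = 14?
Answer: -1/222 ≈ -0.0045045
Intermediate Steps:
L(u, A) = 14
K(P) = 24 (K(P) = -2*(-12) = 24)
1/(s((100 - 47) + 108) + K(L(-15, 8))) = 1/(-246 + 24) = 1/(-222) = -1/222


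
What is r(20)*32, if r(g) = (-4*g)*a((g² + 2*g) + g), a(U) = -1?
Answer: 2560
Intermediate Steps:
r(g) = 4*g (r(g) = -4*g*(-1) = 4*g)
r(20)*32 = (4*20)*32 = 80*32 = 2560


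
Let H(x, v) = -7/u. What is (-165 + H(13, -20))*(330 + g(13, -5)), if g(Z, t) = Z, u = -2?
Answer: -110789/2 ≈ -55395.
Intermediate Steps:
H(x, v) = 7/2 (H(x, v) = -7/(-2) = -7*(-½) = 7/2)
(-165 + H(13, -20))*(330 + g(13, -5)) = (-165 + 7/2)*(330 + 13) = -323/2*343 = -110789/2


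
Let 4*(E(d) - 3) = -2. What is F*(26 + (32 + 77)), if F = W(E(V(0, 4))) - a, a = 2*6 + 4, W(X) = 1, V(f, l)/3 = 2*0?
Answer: -2025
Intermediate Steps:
V(f, l) = 0 (V(f, l) = 3*(2*0) = 3*0 = 0)
E(d) = 5/2 (E(d) = 3 + (¼)*(-2) = 3 - ½ = 5/2)
a = 16 (a = 12 + 4 = 16)
F = -15 (F = 1 - 1*16 = 1 - 16 = -15)
F*(26 + (32 + 77)) = -15*(26 + (32 + 77)) = -15*(26 + 109) = -15*135 = -2025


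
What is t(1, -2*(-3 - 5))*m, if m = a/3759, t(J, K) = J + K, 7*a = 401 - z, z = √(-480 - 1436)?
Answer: 6817/26313 - 34*I*√479/26313 ≈ 0.25907 - 0.02828*I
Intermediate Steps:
z = 2*I*√479 (z = √(-1916) = 2*I*√479 ≈ 43.772*I)
a = 401/7 - 2*I*√479/7 (a = (401 - 2*I*√479)/7 = 401/7 - 2*I*√479/7 ≈ 57.286 - 6.2532*I)
m = 401/26313 - 2*I*√479/26313 (m = (401/7 - 2*I*√479/7)/3759 = (401/7 - 2*I*√479/7)*(1/3759) = 401/26313 - 2*I*√479/26313 ≈ 0.01524 - 0.0016635*I)
t(1, -2*(-3 - 5))*m = (1 - 2*(-3 - 5))*(401/26313 - 2*I*√479/26313) = (1 - 2*(-8))*(401/26313 - 2*I*√479/26313) = (1 + 16)*(401/26313 - 2*I*√479/26313) = 17*(401/26313 - 2*I*√479/26313) = 6817/26313 - 34*I*√479/26313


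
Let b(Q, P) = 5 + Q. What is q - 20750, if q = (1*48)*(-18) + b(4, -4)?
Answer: -21605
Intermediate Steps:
q = -855 (q = (1*48)*(-18) + (5 + 4) = 48*(-18) + 9 = -864 + 9 = -855)
q - 20750 = -855 - 20750 = -21605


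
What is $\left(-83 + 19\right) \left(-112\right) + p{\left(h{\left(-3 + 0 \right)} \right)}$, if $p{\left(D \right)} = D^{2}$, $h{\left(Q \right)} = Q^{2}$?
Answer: $7249$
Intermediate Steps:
$\left(-83 + 19\right) \left(-112\right) + p{\left(h{\left(-3 + 0 \right)} \right)} = \left(-83 + 19\right) \left(-112\right) + \left(\left(-3 + 0\right)^{2}\right)^{2} = \left(-64\right) \left(-112\right) + \left(\left(-3\right)^{2}\right)^{2} = 7168 + 9^{2} = 7168 + 81 = 7249$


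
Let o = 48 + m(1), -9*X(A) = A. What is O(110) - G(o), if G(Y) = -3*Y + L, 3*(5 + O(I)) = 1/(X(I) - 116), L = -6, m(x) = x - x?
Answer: 167327/1154 ≈ 145.00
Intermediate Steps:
m(x) = 0
X(A) = -A/9
O(I) = -5 + 1/(3*(-116 - I/9)) (O(I) = -5 + 1/(3*(-I/9 - 116)) = -5 + 1/(3*(-116 - I/9)))
o = 48 (o = 48 + 0 = 48)
G(Y) = -6 - 3*Y (G(Y) = -3*Y - 6 = -6 - 3*Y)
O(110) - G(o) = (-5223 - 5*110)/(1044 + 110) - (-6 - 3*48) = (-5223 - 550)/1154 - (-6 - 144) = (1/1154)*(-5773) - 1*(-150) = -5773/1154 + 150 = 167327/1154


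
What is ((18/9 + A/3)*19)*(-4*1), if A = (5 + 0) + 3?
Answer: -1064/3 ≈ -354.67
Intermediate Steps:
A = 8 (A = 5 + 3 = 8)
((18/9 + A/3)*19)*(-4*1) = ((18/9 + 8/3)*19)*(-4*1) = ((18*(⅑) + 8*(⅓))*19)*(-4) = ((2 + 8/3)*19)*(-4) = ((14/3)*19)*(-4) = (266/3)*(-4) = -1064/3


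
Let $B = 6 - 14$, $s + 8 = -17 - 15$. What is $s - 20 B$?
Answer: $120$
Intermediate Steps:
$s = -40$ ($s = -8 - 32 = -40$)
$B = -8$ ($B = 6 - 14 = -8$)
$s - 20 B = -40 - -160 = -40 + 160 = 120$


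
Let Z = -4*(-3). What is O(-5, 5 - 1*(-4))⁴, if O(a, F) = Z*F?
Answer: 136048896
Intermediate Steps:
Z = 12
O(a, F) = 12*F
O(-5, 5 - 1*(-4))⁴ = (12*(5 - 1*(-4)))⁴ = (12*(5 + 4))⁴ = (12*9)⁴ = 108⁴ = 136048896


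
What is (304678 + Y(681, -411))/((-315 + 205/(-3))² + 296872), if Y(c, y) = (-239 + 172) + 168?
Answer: 2743011/3994348 ≈ 0.68672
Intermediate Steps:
Y(c, y) = 101 (Y(c, y) = -67 + 168 = 101)
(304678 + Y(681, -411))/((-315 + 205/(-3))² + 296872) = (304678 + 101)/((-315 + 205/(-3))² + 296872) = 304779/((-315 + 205*(-⅓))² + 296872) = 304779/((-315 - 205/3)² + 296872) = 304779/((-1150/3)² + 296872) = 304779/(1322500/9 + 296872) = 304779/(3994348/9) = 304779*(9/3994348) = 2743011/3994348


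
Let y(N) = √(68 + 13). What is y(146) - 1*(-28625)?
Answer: 28634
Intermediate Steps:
y(N) = 9 (y(N) = √81 = 9)
y(146) - 1*(-28625) = 9 - 1*(-28625) = 9 + 28625 = 28634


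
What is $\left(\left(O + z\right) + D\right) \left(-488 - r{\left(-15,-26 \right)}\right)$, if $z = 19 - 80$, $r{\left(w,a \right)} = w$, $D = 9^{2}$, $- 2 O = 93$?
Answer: $\frac{25069}{2} \approx 12535.0$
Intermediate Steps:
$O = - \frac{93}{2}$ ($O = \left(- \frac{1}{2}\right) 93 = - \frac{93}{2} \approx -46.5$)
$D = 81$
$z = -61$
$\left(\left(O + z\right) + D\right) \left(-488 - r{\left(-15,-26 \right)}\right) = \left(\left(- \frac{93}{2} - 61\right) + 81\right) \left(-488 - -15\right) = \left(- \frac{215}{2} + 81\right) \left(-488 + 15\right) = \left(- \frac{53}{2}\right) \left(-473\right) = \frac{25069}{2}$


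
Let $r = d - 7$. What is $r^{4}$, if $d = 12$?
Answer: $625$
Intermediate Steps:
$r = 5$ ($r = 12 - 7 = 5$)
$r^{4} = 5^{4} = 625$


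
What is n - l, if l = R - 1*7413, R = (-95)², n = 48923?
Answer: 47311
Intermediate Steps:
R = 9025
l = 1612 (l = 9025 - 1*7413 = 9025 - 7413 = 1612)
n - l = 48923 - 1*1612 = 48923 - 1612 = 47311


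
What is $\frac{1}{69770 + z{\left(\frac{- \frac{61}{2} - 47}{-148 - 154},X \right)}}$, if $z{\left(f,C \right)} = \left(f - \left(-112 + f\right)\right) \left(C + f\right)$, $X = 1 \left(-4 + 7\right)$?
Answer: $\frac{151}{10590346} \approx 1.4258 \cdot 10^{-5}$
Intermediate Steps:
$X = 3$ ($X = 1 \cdot 3 = 3$)
$z{\left(f,C \right)} = 112 C + 112 f$ ($z{\left(f,C \right)} = 112 \left(C + f\right) = 112 C + 112 f$)
$\frac{1}{69770 + z{\left(\frac{- \frac{61}{2} - 47}{-148 - 154},X \right)}} = \frac{1}{69770 + \left(112 \cdot 3 + 112 \frac{- \frac{61}{2} - 47}{-148 - 154}\right)} = \frac{1}{69770 + \left(336 + 112 \frac{\left(-61\right) \frac{1}{2} - 47}{-302}\right)} = \frac{1}{69770 + \left(336 + 112 \left(- \frac{61}{2} - 47\right) \left(- \frac{1}{302}\right)\right)} = \frac{1}{69770 + \left(336 + 112 \left(\left(- \frac{155}{2}\right) \left(- \frac{1}{302}\right)\right)\right)} = \frac{1}{69770 + \left(336 + 112 \cdot \frac{155}{604}\right)} = \frac{1}{69770 + \left(336 + \frac{4340}{151}\right)} = \frac{1}{69770 + \frac{55076}{151}} = \frac{1}{\frac{10590346}{151}} = \frac{151}{10590346}$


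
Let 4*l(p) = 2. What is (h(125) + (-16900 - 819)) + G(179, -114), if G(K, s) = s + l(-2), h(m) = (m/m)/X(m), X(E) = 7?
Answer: -249653/14 ≈ -17832.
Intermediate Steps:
l(p) = 1/2 (l(p) = (1/4)*2 = 1/2)
h(m) = 1/7 (h(m) = (m/m)/7 = 1*(1/7) = 1/7)
G(K, s) = 1/2 + s (G(K, s) = s + 1/2 = 1/2 + s)
(h(125) + (-16900 - 819)) + G(179, -114) = (1/7 + (-16900 - 819)) + (1/2 - 114) = (1/7 - 17719) - 227/2 = -124032/7 - 227/2 = -249653/14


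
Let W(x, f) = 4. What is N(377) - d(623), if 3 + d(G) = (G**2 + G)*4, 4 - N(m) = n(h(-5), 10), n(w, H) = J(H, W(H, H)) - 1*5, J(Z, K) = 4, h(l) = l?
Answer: -1555000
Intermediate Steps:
n(w, H) = -1 (n(w, H) = 4 - 1*5 = 4 - 5 = -1)
N(m) = 5 (N(m) = 4 - 1*(-1) = 4 + 1 = 5)
d(G) = -3 + 4*G + 4*G**2 (d(G) = -3 + (G**2 + G)*4 = -3 + (G + G**2)*4 = -3 + (4*G + 4*G**2) = -3 + 4*G + 4*G**2)
N(377) - d(623) = 5 - (-3 + 4*623 + 4*623**2) = 5 - (-3 + 2492 + 4*388129) = 5 - (-3 + 2492 + 1552516) = 5 - 1*1555005 = 5 - 1555005 = -1555000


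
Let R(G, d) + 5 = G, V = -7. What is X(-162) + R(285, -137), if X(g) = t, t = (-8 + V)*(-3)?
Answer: 325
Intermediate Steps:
R(G, d) = -5 + G
t = 45 (t = (-8 - 7)*(-3) = -15*(-3) = 45)
X(g) = 45
X(-162) + R(285, -137) = 45 + (-5 + 285) = 45 + 280 = 325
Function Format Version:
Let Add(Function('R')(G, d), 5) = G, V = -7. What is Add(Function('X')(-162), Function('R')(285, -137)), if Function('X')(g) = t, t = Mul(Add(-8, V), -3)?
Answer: 325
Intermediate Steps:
Function('R')(G, d) = Add(-5, G)
t = 45 (t = Mul(Add(-8, -7), -3) = Mul(-15, -3) = 45)
Function('X')(g) = 45
Add(Function('X')(-162), Function('R')(285, -137)) = Add(45, Add(-5, 285)) = Add(45, 280) = 325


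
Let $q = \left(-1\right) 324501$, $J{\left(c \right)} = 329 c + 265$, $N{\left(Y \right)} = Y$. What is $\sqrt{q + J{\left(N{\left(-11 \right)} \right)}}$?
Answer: $i \sqrt{327855} \approx 572.59 i$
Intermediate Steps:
$J{\left(c \right)} = 265 + 329 c$
$q = -324501$
$\sqrt{q + J{\left(N{\left(-11 \right)} \right)}} = \sqrt{-324501 + \left(265 + 329 \left(-11\right)\right)} = \sqrt{-324501 + \left(265 - 3619\right)} = \sqrt{-324501 - 3354} = \sqrt{-327855} = i \sqrt{327855}$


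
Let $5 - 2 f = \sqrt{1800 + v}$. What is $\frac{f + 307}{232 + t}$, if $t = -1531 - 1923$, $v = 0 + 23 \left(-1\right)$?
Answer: $- \frac{619}{6444} + \frac{\sqrt{1777}}{6444} \approx -0.089517$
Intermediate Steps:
$v = -23$ ($v = 0 - 23 = -23$)
$f = \frac{5}{2} - \frac{\sqrt{1777}}{2}$ ($f = \frac{5}{2} - \frac{\sqrt{1800 - 23}}{2} = \frac{5}{2} - \frac{\sqrt{1777}}{2} \approx -18.577$)
$t = -3454$
$\frac{f + 307}{232 + t} = \frac{\left(\frac{5}{2} - \frac{\sqrt{1777}}{2}\right) + 307}{232 - 3454} = \frac{\frac{619}{2} - \frac{\sqrt{1777}}{2}}{-3222} = \left(\frac{619}{2} - \frac{\sqrt{1777}}{2}\right) \left(- \frac{1}{3222}\right) = - \frac{619}{6444} + \frac{\sqrt{1777}}{6444}$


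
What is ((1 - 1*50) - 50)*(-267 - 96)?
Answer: 35937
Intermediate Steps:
((1 - 1*50) - 50)*(-267 - 96) = ((1 - 50) - 50)*(-363) = (-49 - 50)*(-363) = -99*(-363) = 35937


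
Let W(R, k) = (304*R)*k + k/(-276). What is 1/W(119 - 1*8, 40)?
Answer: 69/93133430 ≈ 7.4087e-7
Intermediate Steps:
W(R, k) = -k/276 + 304*R*k (W(R, k) = 304*R*k + k*(-1/276) = 304*R*k - k/276 = -k/276 + 304*R*k)
1/W(119 - 1*8, 40) = 1/((1/276)*40*(-1 + 83904*(119 - 1*8))) = 1/((1/276)*40*(-1 + 83904*(119 - 8))) = 1/((1/276)*40*(-1 + 83904*111)) = 1/((1/276)*40*(-1 + 9313344)) = 1/((1/276)*40*9313343) = 1/(93133430/69) = 69/93133430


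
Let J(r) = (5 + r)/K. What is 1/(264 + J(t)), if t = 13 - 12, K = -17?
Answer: 17/4482 ≈ 0.0037929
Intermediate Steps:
t = 1
J(r) = -5/17 - r/17 (J(r) = (5 + r)/(-17) = (5 + r)*(-1/17) = -5/17 - r/17)
1/(264 + J(t)) = 1/(264 + (-5/17 - 1/17*1)) = 1/(264 + (-5/17 - 1/17)) = 1/(264 - 6/17) = 1/(4482/17) = 17/4482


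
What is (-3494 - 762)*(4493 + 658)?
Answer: -21922656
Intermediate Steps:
(-3494 - 762)*(4493 + 658) = -4256*5151 = -21922656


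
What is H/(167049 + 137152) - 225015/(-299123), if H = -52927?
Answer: 52618104994/90993515723 ≈ 0.57826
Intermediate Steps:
H/(167049 + 137152) - 225015/(-299123) = -52927/(167049 + 137152) - 225015/(-299123) = -52927/304201 - 225015*(-1/299123) = -52927*1/304201 + 225015/299123 = -52927/304201 + 225015/299123 = 52618104994/90993515723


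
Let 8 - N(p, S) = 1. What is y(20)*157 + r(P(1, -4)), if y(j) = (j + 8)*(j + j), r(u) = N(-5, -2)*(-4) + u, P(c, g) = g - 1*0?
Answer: 175808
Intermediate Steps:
N(p, S) = 7 (N(p, S) = 8 - 1*1 = 8 - 1 = 7)
P(c, g) = g (P(c, g) = g + 0 = g)
r(u) = -28 + u (r(u) = 7*(-4) + u = -28 + u)
y(j) = 2*j*(8 + j) (y(j) = (8 + j)*(2*j) = 2*j*(8 + j))
y(20)*157 + r(P(1, -4)) = (2*20*(8 + 20))*157 + (-28 - 4) = (2*20*28)*157 - 32 = 1120*157 - 32 = 175840 - 32 = 175808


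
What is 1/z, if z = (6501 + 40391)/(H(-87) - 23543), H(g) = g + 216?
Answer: -11707/23446 ≈ -0.49932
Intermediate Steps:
H(g) = 216 + g
z = -23446/11707 (z = (6501 + 40391)/((216 - 87) - 23543) = 46892/(129 - 23543) = 46892/(-23414) = 46892*(-1/23414) = -23446/11707 ≈ -2.0027)
1/z = 1/(-23446/11707) = -11707/23446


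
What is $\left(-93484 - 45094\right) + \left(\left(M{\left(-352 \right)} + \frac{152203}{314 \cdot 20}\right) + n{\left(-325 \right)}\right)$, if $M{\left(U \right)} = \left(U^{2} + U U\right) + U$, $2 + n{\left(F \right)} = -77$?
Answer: $\frac{683409923}{6280} \approx 1.0882 \cdot 10^{5}$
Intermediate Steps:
$n{\left(F \right)} = -79$ ($n{\left(F \right)} = -2 - 77 = -79$)
$M{\left(U \right)} = U + 2 U^{2}$ ($M{\left(U \right)} = \left(U^{2} + U^{2}\right) + U = 2 U^{2} + U = U + 2 U^{2}$)
$\left(-93484 - 45094\right) + \left(\left(M{\left(-352 \right)} + \frac{152203}{314 \cdot 20}\right) + n{\left(-325 \right)}\right) = \left(-93484 - 45094\right) - \left(\frac{343917}{6280} + 352 \left(1 + 2 \left(-352\right)\right)\right) = \left(-93484 - 45094\right) - \left(\frac{343917}{6280} + 352 \left(1 - 704\right)\right) = -138578 + \left(\left(\left(-352\right) \left(-703\right) + 152203 \cdot \frac{1}{6280}\right) - 79\right) = -138578 + \left(\left(247456 + \frac{152203}{6280}\right) - 79\right) = -138578 + \left(\frac{1554175883}{6280} - 79\right) = -138578 + \frac{1553679763}{6280} = \frac{683409923}{6280}$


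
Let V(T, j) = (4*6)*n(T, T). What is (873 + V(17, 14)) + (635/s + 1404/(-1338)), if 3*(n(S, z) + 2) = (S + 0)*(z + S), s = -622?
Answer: 755521841/138706 ≈ 5446.9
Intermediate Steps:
n(S, z) = -2 + S*(S + z)/3 (n(S, z) = -2 + ((S + 0)*(z + S))/3 = -2 + (S*(S + z))/3 = -2 + S*(S + z)/3)
V(T, j) = -48 + 16*T² (V(T, j) = (4*6)*(-2 + T²/3 + T*T/3) = 24*(-2 + T²/3 + T²/3) = 24*(-2 + 2*T²/3) = -48 + 16*T²)
(873 + V(17, 14)) + (635/s + 1404/(-1338)) = (873 + (-48 + 16*17²)) + (635/(-622) + 1404/(-1338)) = (873 + (-48 + 16*289)) + (635*(-1/622) + 1404*(-1/1338)) = (873 + (-48 + 4624)) + (-635/622 - 234/223) = (873 + 4576) - 287153/138706 = 5449 - 287153/138706 = 755521841/138706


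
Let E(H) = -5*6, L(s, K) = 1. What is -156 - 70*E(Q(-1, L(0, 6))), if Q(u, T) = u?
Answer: 1944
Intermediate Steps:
E(H) = -30
-156 - 70*E(Q(-1, L(0, 6))) = -156 - 70*(-30) = -156 + 2100 = 1944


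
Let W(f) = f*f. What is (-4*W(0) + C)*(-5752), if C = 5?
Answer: -28760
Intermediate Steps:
W(f) = f**2
(-4*W(0) + C)*(-5752) = (-4*0**2 + 5)*(-5752) = (-4*0 + 5)*(-5752) = (0 + 5)*(-5752) = 5*(-5752) = -28760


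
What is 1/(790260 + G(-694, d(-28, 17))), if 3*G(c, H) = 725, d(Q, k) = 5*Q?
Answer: 3/2371505 ≈ 1.2650e-6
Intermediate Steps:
G(c, H) = 725/3 (G(c, H) = (⅓)*725 = 725/3)
1/(790260 + G(-694, d(-28, 17))) = 1/(790260 + 725/3) = 1/(2371505/3) = 3/2371505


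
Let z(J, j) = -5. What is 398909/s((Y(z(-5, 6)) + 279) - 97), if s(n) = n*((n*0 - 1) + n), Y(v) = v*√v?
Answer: 398909*I/(3*(605*√5 + 10939*I)) ≈ 11.972 + 1.4806*I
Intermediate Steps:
Y(v) = v^(3/2)
s(n) = n*(-1 + n) (s(n) = n*((0 - 1) + n) = n*(-1 + n))
398909/s((Y(z(-5, 6)) + 279) - 97) = 398909/(((((-5)^(3/2) + 279) - 97)*(-1 + (((-5)^(3/2) + 279) - 97)))) = 398909/((((-5*I*√5 + 279) - 97)*(-1 + ((-5*I*√5 + 279) - 97)))) = 398909/((((279 - 5*I*√5) - 97)*(-1 + ((279 - 5*I*√5) - 97)))) = 398909/(((182 - 5*I*√5)*(-1 + (182 - 5*I*√5)))) = 398909/(((182 - 5*I*√5)*(181 - 5*I*√5))) = 398909/(((181 - 5*I*√5)*(182 - 5*I*√5))) = 398909*(1/((181 - 5*I*√5)*(182 - 5*I*√5))) = 398909/((181 - 5*I*√5)*(182 - 5*I*√5))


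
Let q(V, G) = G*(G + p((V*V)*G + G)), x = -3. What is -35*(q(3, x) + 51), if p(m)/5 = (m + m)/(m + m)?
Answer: -1575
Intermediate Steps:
p(m) = 5 (p(m) = 5*((m + m)/(m + m)) = 5*((2*m)/((2*m))) = 5*((2*m)*(1/(2*m))) = 5*1 = 5)
q(V, G) = G*(5 + G) (q(V, G) = G*(G + 5) = G*(5 + G))
-35*(q(3, x) + 51) = -35*(-3*(5 - 3) + 51) = -35*(-3*2 + 51) = -35*(-6 + 51) = -35*45 = -1575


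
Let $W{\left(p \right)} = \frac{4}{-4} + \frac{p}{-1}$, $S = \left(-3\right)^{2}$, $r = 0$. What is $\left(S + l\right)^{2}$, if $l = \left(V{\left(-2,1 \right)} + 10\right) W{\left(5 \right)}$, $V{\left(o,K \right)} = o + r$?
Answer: $1521$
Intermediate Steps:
$V{\left(o,K \right)} = o$ ($V{\left(o,K \right)} = o + 0 = o$)
$S = 9$
$W{\left(p \right)} = -1 - p$ ($W{\left(p \right)} = 4 \left(- \frac{1}{4}\right) + p \left(-1\right) = -1 - p$)
$l = -48$ ($l = \left(-2 + 10\right) \left(-1 - 5\right) = 8 \left(-1 - 5\right) = 8 \left(-6\right) = -48$)
$\left(S + l\right)^{2} = \left(9 - 48\right)^{2} = \left(-39\right)^{2} = 1521$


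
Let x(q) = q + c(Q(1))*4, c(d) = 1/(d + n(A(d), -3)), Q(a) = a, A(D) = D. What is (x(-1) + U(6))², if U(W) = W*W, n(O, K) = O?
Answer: 1369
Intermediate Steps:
c(d) = 1/(2*d) (c(d) = 1/(d + d) = 1/(2*d))
x(q) = 2 + q (x(q) = q + ((½)/1)*4 = q + ((½)*1)*4 = q + (½)*4 = q + 2 = 2 + q)
U(W) = W²
(x(-1) + U(6))² = ((2 - 1) + 6²)² = (1 + 36)² = 37² = 1369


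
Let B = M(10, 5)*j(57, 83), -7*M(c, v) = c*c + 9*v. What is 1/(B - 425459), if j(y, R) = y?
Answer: -7/2986478 ≈ -2.3439e-6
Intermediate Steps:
M(c, v) = -9*v/7 - c²/7 (M(c, v) = -(c*c + 9*v)/7 = -(c² + 9*v)/7 = -9*v/7 - c²/7)
B = -8265/7 (B = (-9/7*5 - ⅐*10²)*57 = (-45/7 - ⅐*100)*57 = (-45/7 - 100/7)*57 = -145/7*57 = -8265/7 ≈ -1180.7)
1/(B - 425459) = 1/(-8265/7 - 425459) = 1/(-2986478/7) = -7/2986478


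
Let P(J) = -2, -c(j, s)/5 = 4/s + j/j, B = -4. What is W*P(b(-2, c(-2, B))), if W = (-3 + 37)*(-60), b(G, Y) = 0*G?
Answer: 4080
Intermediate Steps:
c(j, s) = -5 - 20/s (c(j, s) = -5*(4/s + j/j) = -5*(4/s + 1) = -5*(1 + 4/s) = -5 - 20/s)
b(G, Y) = 0
W = -2040 (W = 34*(-60) = -2040)
W*P(b(-2, c(-2, B))) = -2040*(-2) = 4080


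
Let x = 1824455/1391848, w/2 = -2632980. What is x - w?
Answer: 7329417718535/1391848 ≈ 5.2660e+6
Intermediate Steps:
w = -5265960 (w = 2*(-2632980) = -5265960)
x = 1824455/1391848 (x = 1824455*(1/1391848) = 1824455/1391848 ≈ 1.3108)
x - w = 1824455/1391848 - 1*(-5265960) = 1824455/1391848 + 5265960 = 7329417718535/1391848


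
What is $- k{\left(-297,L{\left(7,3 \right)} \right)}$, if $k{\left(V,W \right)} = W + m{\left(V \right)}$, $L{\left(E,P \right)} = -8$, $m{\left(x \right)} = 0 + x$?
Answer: $305$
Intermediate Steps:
$m{\left(x \right)} = x$
$k{\left(V,W \right)} = V + W$ ($k{\left(V,W \right)} = W + V = V + W$)
$- k{\left(-297,L{\left(7,3 \right)} \right)} = - (-297 - 8) = \left(-1\right) \left(-305\right) = 305$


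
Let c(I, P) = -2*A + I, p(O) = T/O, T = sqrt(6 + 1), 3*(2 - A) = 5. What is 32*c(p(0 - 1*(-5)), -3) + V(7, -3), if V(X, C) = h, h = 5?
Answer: -49/3 + 32*sqrt(7)/5 ≈ 0.59947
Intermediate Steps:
V(X, C) = 5
A = 1/3 (A = 2 - 1/3*5 = 2 - 5/3 = 1/3 ≈ 0.33333)
T = sqrt(7) ≈ 2.6458
p(O) = sqrt(7)/O
c(I, P) = -2/3 + I (c(I, P) = -2*1/3 + I = -2/3 + I)
32*c(p(0 - 1*(-5)), -3) + V(7, -3) = 32*(-2/3 + sqrt(7)/(0 - 1*(-5))) + 5 = 32*(-2/3 + sqrt(7)/(0 + 5)) + 5 = 32*(-2/3 + sqrt(7)/5) + 5 = (-64/3 + 32*sqrt(7)/5) + 5 = -49/3 + 32*sqrt(7)/5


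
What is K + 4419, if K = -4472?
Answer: -53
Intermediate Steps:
K + 4419 = -4472 + 4419 = -53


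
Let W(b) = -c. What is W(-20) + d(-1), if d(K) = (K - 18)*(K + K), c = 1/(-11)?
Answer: 419/11 ≈ 38.091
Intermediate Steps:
c = -1/11 ≈ -0.090909
d(K) = 2*K*(-18 + K) (d(K) = (-18 + K)*(2*K) = 2*K*(-18 + K))
W(b) = 1/11 (W(b) = -1*(-1/11) = 1/11)
W(-20) + d(-1) = 1/11 + 2*(-1)*(-18 - 1) = 1/11 + 2*(-1)*(-19) = 1/11 + 38 = 419/11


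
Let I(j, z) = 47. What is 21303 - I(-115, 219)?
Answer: 21256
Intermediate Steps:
21303 - I(-115, 219) = 21303 - 1*47 = 21303 - 47 = 21256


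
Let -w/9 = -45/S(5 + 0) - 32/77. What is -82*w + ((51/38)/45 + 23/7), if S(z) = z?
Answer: -304832981/43890 ≈ -6945.4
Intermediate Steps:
w = 6525/77 (w = -9*(-45/(5 + 0) - 32/77) = -9*(-45/5 - 32*1/77) = -9*(-45*⅕ - 32/77) = -9*(-9 - 32/77) = -9*(-725/77) = 6525/77 ≈ 84.740)
-82*w + ((51/38)/45 + 23/7) = -82*6525/77 + ((51/38)/45 + 23/7) = -535050/77 + ((51*(1/38))*(1/45) + 23*(⅐)) = -535050/77 + ((51/38)*(1/45) + 23/7) = -535050/77 + (17/570 + 23/7) = -535050/77 + 13229/3990 = -304832981/43890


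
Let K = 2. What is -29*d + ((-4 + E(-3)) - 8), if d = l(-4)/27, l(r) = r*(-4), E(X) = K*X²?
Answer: -302/27 ≈ -11.185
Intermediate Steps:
E(X) = 2*X²
l(r) = -4*r
d = 16/27 (d = -4*(-4)/27 = 16*(1/27) = 16/27 ≈ 0.59259)
-29*d + ((-4 + E(-3)) - 8) = -29*16/27 + ((-4 + 2*(-3)²) - 8) = -464/27 + ((-4 + 2*9) - 8) = -464/27 + ((-4 + 18) - 8) = -464/27 + (14 - 8) = -464/27 + 6 = -302/27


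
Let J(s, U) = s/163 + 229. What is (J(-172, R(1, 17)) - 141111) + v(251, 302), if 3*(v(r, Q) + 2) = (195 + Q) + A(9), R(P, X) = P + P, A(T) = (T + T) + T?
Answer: -68807380/489 ≈ -1.4071e+5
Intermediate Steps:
A(T) = 3*T (A(T) = 2*T + T = 3*T)
R(P, X) = 2*P
v(r, Q) = 72 + Q/3 (v(r, Q) = -2 + ((195 + Q) + 3*9)/3 = -2 + ((195 + Q) + 27)/3 = -2 + (222 + Q)/3 = -2 + (74 + Q/3) = 72 + Q/3)
J(s, U) = 229 + s/163 (J(s, U) = s*(1/163) + 229 = s/163 + 229 = 229 + s/163)
(J(-172, R(1, 17)) - 141111) + v(251, 302) = ((229 + (1/163)*(-172)) - 141111) + (72 + (⅓)*302) = ((229 - 172/163) - 141111) + (72 + 302/3) = (37155/163 - 141111) + 518/3 = -22963938/163 + 518/3 = -68807380/489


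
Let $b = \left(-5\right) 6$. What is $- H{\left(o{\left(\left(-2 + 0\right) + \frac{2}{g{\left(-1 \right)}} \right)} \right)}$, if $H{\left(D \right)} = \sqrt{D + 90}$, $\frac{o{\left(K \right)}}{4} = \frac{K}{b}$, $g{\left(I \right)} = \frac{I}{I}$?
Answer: $- 3 \sqrt{10} \approx -9.4868$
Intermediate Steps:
$b = -30$
$g{\left(I \right)} = 1$
$o{\left(K \right)} = - \frac{2 K}{15}$ ($o{\left(K \right)} = 4 \frac{K}{-30} = 4 K \left(- \frac{1}{30}\right) = 4 \left(- \frac{K}{30}\right) = - \frac{2 K}{15}$)
$H{\left(D \right)} = \sqrt{90 + D}$
$- H{\left(o{\left(\left(-2 + 0\right) + \frac{2}{g{\left(-1 \right)}} \right)} \right)} = - \sqrt{90 - \frac{2 \left(\left(-2 + 0\right) + \frac{2}{1}\right)}{15}} = - \sqrt{90 - \frac{2 \left(-2 + 2 \cdot 1\right)}{15}} = - \sqrt{90 - \frac{2 \left(-2 + 2\right)}{15}} = - \sqrt{90 - 0} = - \sqrt{90 + 0} = - \sqrt{90} = - 3 \sqrt{10}$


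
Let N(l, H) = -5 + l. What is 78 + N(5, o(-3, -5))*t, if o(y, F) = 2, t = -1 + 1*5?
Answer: 78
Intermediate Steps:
t = 4 (t = -1 + 5 = 4)
78 + N(5, o(-3, -5))*t = 78 + (-5 + 5)*4 = 78 + 0*4 = 78 + 0 = 78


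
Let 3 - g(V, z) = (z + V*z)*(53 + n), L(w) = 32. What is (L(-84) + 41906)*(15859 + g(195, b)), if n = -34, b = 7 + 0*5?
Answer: -428019228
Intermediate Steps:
b = 7 (b = 7 + 0 = 7)
g(V, z) = 3 - 19*z - 19*V*z (g(V, z) = 3 - (z + V*z)*(53 - 34) = 3 - (z + V*z)*19 = 3 - (19*z + 19*V*z) = 3 + (-19*z - 19*V*z) = 3 - 19*z - 19*V*z)
(L(-84) + 41906)*(15859 + g(195, b)) = (32 + 41906)*(15859 + (3 - 19*7 - 19*195*7)) = 41938*(15859 + (3 - 133 - 25935)) = 41938*(15859 - 26065) = 41938*(-10206) = -428019228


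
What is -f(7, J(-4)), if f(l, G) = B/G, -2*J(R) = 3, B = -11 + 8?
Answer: -2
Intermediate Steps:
B = -3
J(R) = -3/2 (J(R) = -1/2*3 = -3/2)
f(l, G) = -3/G
-f(7, J(-4)) = -(-3)/(-3/2) = -(-3)*(-2)/3 = -1*2 = -2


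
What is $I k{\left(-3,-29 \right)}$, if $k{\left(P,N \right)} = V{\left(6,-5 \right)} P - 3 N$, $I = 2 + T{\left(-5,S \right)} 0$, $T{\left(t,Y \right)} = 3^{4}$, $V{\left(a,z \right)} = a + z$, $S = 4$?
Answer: $168$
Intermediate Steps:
$T{\left(t,Y \right)} = 81$
$I = 2$ ($I = 2 + 81 \cdot 0 = 2 + 0 = 2$)
$k{\left(P,N \right)} = P - 3 N$ ($k{\left(P,N \right)} = \left(6 - 5\right) P - 3 N = 1 P - 3 N = P - 3 N$)
$I k{\left(-3,-29 \right)} = 2 \left(-3 - -87\right) = 2 \left(-3 + 87\right) = 2 \cdot 84 = 168$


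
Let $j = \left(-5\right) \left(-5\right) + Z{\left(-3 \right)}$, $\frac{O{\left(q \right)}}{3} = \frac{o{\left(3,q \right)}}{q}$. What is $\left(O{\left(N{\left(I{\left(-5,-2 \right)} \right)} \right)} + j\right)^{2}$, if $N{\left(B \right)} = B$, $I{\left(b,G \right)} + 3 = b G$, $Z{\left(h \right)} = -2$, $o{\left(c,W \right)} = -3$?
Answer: $\frac{23104}{49} \approx 471.51$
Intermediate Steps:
$I{\left(b,G \right)} = -3 + G b$ ($I{\left(b,G \right)} = -3 + b G = -3 + G b$)
$O{\left(q \right)} = - \frac{9}{q}$ ($O{\left(q \right)} = 3 \left(- \frac{3}{q}\right) = - \frac{9}{q}$)
$j = 23$ ($j = \left(-5\right) \left(-5\right) - 2 = 25 - 2 = 23$)
$\left(O{\left(N{\left(I{\left(-5,-2 \right)} \right)} \right)} + j\right)^{2} = \left(- \frac{9}{-3 - -10} + 23\right)^{2} = \left(- \frac{9}{-3 + 10} + 23\right)^{2} = \left(- \frac{9}{7} + 23\right)^{2} = \left(\frac{152}{7}\right)^{2} = \frac{23104}{49}$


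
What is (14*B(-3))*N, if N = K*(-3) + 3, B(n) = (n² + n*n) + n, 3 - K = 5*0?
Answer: -1260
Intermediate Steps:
K = 3 (K = 3 - 5*0 = 3 - 1*0 = 3 + 0 = 3)
B(n) = n + 2*n² (B(n) = (n² + n²) + n = 2*n² + n = n + 2*n²)
N = -6 (N = 3*(-3) + 3 = -9 + 3 = -6)
(14*B(-3))*N = (14*(-3*(1 + 2*(-3))))*(-6) = (14*(-3*(1 - 6)))*(-6) = (14*(-3*(-5)))*(-6) = (14*15)*(-6) = 210*(-6) = -1260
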